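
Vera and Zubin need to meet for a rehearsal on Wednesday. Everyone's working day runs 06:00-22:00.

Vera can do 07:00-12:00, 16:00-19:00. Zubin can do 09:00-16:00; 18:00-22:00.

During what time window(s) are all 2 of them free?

Vera ∩ Zubin: 09:00-12:00, 18:00-19:00.

09:00-12:00, 18:00-19:00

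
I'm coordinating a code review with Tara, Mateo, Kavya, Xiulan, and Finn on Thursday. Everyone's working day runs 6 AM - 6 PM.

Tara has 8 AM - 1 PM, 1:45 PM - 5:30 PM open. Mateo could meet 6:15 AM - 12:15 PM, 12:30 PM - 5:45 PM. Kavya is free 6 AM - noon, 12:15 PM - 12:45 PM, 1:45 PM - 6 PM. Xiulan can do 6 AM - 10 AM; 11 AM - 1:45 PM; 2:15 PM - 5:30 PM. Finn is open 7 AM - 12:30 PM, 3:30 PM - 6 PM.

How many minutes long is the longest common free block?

120

Tara ∩ Mateo: 08:00-12:15, 12:30-13:00, 13:45-17:30.
Tara ∩ Mateo ∩ Kavya: 08:00-12:00, 12:30-12:45, 13:45-17:30.
Tara ∩ Mateo ∩ Kavya ∩ Xiulan: 08:00-10:00, 11:00-12:00, 12:30-12:45, 14:15-17:30.
Tara ∩ Mateo ∩ Kavya ∩ Xiulan ∩ Finn: 08:00-10:00, 11:00-12:00, 15:30-17:30.
The longest is 08:00-10:00 at 120 minutes.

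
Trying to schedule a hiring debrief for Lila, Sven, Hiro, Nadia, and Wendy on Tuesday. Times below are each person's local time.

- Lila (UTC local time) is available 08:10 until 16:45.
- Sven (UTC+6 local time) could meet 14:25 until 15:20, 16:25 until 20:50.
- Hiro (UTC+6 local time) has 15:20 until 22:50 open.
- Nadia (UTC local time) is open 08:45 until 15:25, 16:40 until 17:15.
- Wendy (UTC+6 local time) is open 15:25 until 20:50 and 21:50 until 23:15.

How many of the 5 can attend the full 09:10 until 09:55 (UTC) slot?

Lila in UTC: 08:10-16:45.
Sven in UTC: 08:25-09:20, 10:25-14:50 (subtract 6h to convert from UTC+6).
Hiro in UTC: 09:20-16:50 (subtract 6h to convert from UTC+6).
Nadia in UTC: 08:45-15:25, 16:40-17:15.
Wendy in UTC: 09:25-14:50, 15:50-17:15 (subtract 6h to convert from UTC+6).
Lila and Nadia can make the full 09:10-09:55 slot — that's 2.

2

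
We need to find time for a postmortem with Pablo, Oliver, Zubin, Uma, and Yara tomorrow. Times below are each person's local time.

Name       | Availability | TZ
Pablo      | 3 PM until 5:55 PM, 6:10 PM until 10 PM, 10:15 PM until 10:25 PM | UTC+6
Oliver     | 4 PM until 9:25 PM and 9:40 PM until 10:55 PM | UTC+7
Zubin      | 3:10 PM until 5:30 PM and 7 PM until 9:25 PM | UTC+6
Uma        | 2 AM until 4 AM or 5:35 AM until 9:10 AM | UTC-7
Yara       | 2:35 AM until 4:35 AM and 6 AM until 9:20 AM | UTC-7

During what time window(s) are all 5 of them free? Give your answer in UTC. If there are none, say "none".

Pablo in UTC: 09:00-11:55, 12:10-16:00, 16:15-16:25 (subtract 6h to convert from UTC+6).
Oliver in UTC: 09:00-14:25, 14:40-15:55 (subtract 7h to convert from UTC+7).
Zubin in UTC: 09:10-11:30, 13:00-15:25 (subtract 6h to convert from UTC+6).
Uma in UTC: 09:00-11:00, 12:35-16:10 (add 7h to convert from UTC-7).
Yara in UTC: 09:35-11:35, 13:00-16:20 (add 7h to convert from UTC-7).
Pablo ∩ Oliver: 09:00-11:55, 12:10-14:25, 14:40-15:55.
Pablo ∩ Oliver ∩ Zubin: 09:10-11:30, 13:00-14:25, 14:40-15:25.
Pablo ∩ Oliver ∩ Zubin ∩ Uma: 09:10-11:00, 13:00-14:25, 14:40-15:25.
Pablo ∩ Oliver ∩ Zubin ∩ Uma ∩ Yara: 09:35-11:00, 13:00-14:25, 14:40-15:25.

09:35-11:00, 13:00-14:25, 14:40-15:25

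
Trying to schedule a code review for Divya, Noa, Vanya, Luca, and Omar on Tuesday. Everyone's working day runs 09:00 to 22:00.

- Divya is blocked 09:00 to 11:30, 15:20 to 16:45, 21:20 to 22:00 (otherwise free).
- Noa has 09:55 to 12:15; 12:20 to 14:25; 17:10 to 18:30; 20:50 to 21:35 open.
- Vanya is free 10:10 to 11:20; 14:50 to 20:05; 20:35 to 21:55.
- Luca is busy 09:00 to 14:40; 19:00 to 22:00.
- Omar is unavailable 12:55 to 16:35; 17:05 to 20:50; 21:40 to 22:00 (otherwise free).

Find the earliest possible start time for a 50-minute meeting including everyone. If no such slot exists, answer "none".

Divya free: 11:30-15:20, 16:45-21:20 (invert busy blocks within the working day).
Noa free: 09:55-12:15, 12:20-14:25, 17:10-18:30, 20:50-21:35.
Vanya free: 10:10-11:20, 14:50-20:05, 20:35-21:55.
Luca free: 14:40-19:00 (invert busy blocks within the working day).
Omar free: 09:00-12:55, 16:35-17:05, 20:50-21:40 (invert busy blocks within the working day).
Divya ∩ Noa: 11:30-12:15, 12:20-14:25, 17:10-18:30, 20:50-21:20.
Divya ∩ Noa ∩ Vanya: 17:10-18:30, 20:50-21:20.
Divya ∩ Noa ∩ Vanya ∩ Luca: 17:10-18:30.
Divya ∩ Noa ∩ Vanya ∩ Luca ∩ Omar: ∅.
There is no time when everyone is free.
No common window is at least 50 minutes long.

none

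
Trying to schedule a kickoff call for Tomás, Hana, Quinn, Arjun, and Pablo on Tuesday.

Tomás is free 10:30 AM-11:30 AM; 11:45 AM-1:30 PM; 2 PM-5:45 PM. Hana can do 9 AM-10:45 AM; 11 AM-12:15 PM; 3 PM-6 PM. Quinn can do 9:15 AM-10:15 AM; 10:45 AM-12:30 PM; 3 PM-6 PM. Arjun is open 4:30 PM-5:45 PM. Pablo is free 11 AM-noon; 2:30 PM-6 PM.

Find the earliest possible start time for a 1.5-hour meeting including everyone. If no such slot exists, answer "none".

none

Tomás ∩ Hana: 10:30-10:45, 11:00-11:30, 11:45-12:15, 15:00-17:45.
Tomás ∩ Hana ∩ Quinn: 11:00-11:30, 11:45-12:15, 15:00-17:45.
Tomás ∩ Hana ∩ Quinn ∩ Arjun: 16:30-17:45.
Tomás ∩ Hana ∩ Quinn ∩ Arjun ∩ Pablo: 16:30-17:45.
No common window is at least 90 minutes long.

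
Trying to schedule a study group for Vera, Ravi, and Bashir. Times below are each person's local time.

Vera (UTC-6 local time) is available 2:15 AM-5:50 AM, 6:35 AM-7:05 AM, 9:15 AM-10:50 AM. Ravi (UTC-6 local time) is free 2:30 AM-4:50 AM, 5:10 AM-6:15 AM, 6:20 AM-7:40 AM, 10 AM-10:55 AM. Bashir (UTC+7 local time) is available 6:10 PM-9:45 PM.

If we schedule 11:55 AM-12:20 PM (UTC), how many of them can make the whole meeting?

Vera in UTC: 08:15-11:50, 12:35-13:05, 15:15-16:50 (add 6h to convert from UTC-6).
Ravi in UTC: 08:30-10:50, 11:10-12:15, 12:20-13:40, 16:00-16:55 (add 6h to convert from UTC-6).
Bashir in UTC: 11:10-14:45 (subtract 7h to convert from UTC+7).
Bashir can make the full 11:55-12:20 slot — that's 1.

1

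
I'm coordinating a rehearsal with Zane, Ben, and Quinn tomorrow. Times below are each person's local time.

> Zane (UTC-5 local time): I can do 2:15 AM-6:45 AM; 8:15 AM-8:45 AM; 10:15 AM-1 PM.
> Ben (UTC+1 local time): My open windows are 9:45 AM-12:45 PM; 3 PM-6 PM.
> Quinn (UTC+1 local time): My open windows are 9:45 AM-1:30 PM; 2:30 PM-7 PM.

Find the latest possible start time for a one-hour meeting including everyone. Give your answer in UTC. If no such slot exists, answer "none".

Zane in UTC: 07:15-11:45, 13:15-13:45, 15:15-18:00 (add 5h to convert from UTC-5).
Ben in UTC: 08:45-11:45, 14:00-17:00 (subtract 1h to convert from UTC+1).
Quinn in UTC: 08:45-12:30, 13:30-18:00 (subtract 1h to convert from UTC+1).
Zane ∩ Ben: 08:45-11:45, 15:15-17:00.
Zane ∩ Ben ∩ Quinn: 08:45-11:45, 15:15-17:00.
The last common window of at least 60 minutes is 15:15-17:00; a 60-minute meeting can start as late as 16:00 and still end by 17:00.

16:00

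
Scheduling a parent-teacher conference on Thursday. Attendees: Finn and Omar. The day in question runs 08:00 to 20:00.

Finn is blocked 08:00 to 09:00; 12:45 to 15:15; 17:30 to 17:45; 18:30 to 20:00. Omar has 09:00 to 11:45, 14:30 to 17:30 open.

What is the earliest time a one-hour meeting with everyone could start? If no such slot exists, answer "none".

09:00

Finn free: 09:00-12:45, 15:15-17:30, 17:45-18:30 (invert busy blocks within the working day).
Omar free: 09:00-11:45, 14:30-17:30.
Finn ∩ Omar: 09:00-11:45, 15:15-17:30.
Those are the intersection windows.
The first common window of at least 60 minutes is 09:00-11:45, so the earliest start is 09:00.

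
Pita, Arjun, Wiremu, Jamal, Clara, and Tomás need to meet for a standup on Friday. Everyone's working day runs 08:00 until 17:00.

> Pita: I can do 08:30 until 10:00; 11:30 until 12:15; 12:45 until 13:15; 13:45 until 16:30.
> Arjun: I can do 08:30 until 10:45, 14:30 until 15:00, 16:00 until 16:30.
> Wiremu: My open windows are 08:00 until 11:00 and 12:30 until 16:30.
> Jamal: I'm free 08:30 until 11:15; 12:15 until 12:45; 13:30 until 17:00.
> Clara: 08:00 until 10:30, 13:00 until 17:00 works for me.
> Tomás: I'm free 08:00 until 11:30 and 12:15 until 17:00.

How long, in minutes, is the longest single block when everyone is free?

Pita ∩ Arjun: 08:30-10:00, 14:30-15:00, 16:00-16:30.
Pita ∩ Arjun ∩ Wiremu: 08:30-10:00, 14:30-15:00, 16:00-16:30.
Pita ∩ Arjun ∩ Wiremu ∩ Jamal: 08:30-10:00, 14:30-15:00, 16:00-16:30.
Pita ∩ Arjun ∩ Wiremu ∩ Jamal ∩ Clara: 08:30-10:00, 14:30-15:00, 16:00-16:30.
Pita ∩ Arjun ∩ Wiremu ∩ Jamal ∩ Clara ∩ Tomás: 08:30-10:00, 14:30-15:00, 16:00-16:30.
The longest is 08:30-10:00 at 90 minutes.

90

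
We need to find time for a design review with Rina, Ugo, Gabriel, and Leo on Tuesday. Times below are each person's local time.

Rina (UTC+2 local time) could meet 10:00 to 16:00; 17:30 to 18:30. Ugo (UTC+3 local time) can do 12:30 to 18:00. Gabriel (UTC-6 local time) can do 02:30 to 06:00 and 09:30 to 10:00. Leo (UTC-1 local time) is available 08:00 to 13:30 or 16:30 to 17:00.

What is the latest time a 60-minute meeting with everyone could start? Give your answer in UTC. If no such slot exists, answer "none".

Rina in UTC: 08:00-14:00, 15:30-16:30 (subtract 2h to convert from UTC+2).
Ugo in UTC: 09:30-15:00 (subtract 3h to convert from UTC+3).
Gabriel in UTC: 08:30-12:00, 15:30-16:00 (add 6h to convert from UTC-6).
Leo in UTC: 09:00-14:30, 17:30-18:00 (add 1h to convert from UTC-1).
Rina ∩ Ugo: 09:30-14:00.
Rina ∩ Ugo ∩ Gabriel: 09:30-12:00.
Rina ∩ Ugo ∩ Gabriel ∩ Leo: 09:30-12:00.
The last common window of at least 60 minutes is 09:30-12:00; a 60-minute meeting can start as late as 11:00 and still end by 12:00.

11:00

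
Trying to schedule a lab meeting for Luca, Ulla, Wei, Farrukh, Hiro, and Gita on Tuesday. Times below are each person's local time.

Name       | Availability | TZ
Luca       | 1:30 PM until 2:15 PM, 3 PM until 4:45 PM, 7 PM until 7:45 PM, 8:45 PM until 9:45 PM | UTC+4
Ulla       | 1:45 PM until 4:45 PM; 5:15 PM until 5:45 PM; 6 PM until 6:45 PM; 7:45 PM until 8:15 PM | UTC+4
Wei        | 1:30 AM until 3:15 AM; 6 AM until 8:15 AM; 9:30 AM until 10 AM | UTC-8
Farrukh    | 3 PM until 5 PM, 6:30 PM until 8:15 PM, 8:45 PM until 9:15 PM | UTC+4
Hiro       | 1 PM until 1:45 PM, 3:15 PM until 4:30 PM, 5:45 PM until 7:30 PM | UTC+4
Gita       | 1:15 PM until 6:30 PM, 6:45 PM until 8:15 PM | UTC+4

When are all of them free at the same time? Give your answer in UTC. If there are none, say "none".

Luca in UTC: 09:30-10:15, 11:00-12:45, 15:00-15:45, 16:45-17:45 (subtract 4h to convert from UTC+4).
Ulla in UTC: 09:45-12:45, 13:15-13:45, 14:00-14:45, 15:45-16:15 (subtract 4h to convert from UTC+4).
Wei in UTC: 09:30-11:15, 14:00-16:15, 17:30-18:00 (add 8h to convert from UTC-8).
Farrukh in UTC: 11:00-13:00, 14:30-16:15, 16:45-17:15 (subtract 4h to convert from UTC+4).
Hiro in UTC: 09:00-09:45, 11:15-12:30, 13:45-15:30 (subtract 4h to convert from UTC+4).
Gita in UTC: 09:15-14:30, 14:45-16:15 (subtract 4h to convert from UTC+4).
Luca ∩ Ulla: 09:45-10:15, 11:00-12:45.
Luca ∩ Ulla ∩ Wei: 09:45-10:15, 11:00-11:15.
Luca ∩ Ulla ∩ Wei ∩ Farrukh: 11:00-11:15.
Luca ∩ Ulla ∩ Wei ∩ Farrukh ∩ Hiro: ∅.
Luca ∩ Ulla ∩ Wei ∩ Farrukh ∩ Hiro ∩ Gita: ∅.
There is no time when everyone is free.

none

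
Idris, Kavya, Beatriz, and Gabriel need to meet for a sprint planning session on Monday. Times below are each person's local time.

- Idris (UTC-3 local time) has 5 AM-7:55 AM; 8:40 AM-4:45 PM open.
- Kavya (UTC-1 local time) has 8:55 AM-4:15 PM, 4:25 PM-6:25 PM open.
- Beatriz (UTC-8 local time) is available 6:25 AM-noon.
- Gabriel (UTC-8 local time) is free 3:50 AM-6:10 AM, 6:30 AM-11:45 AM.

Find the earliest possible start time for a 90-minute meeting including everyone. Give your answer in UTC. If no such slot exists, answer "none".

Idris in UTC: 08:00-10:55, 11:40-19:45 (add 3h to convert from UTC-3).
Kavya in UTC: 09:55-17:15, 17:25-19:25 (add 1h to convert from UTC-1).
Beatriz in UTC: 14:25-20:00 (add 8h to convert from UTC-8).
Gabriel in UTC: 11:50-14:10, 14:30-19:45 (add 8h to convert from UTC-8).
Idris ∩ Kavya: 09:55-10:55, 11:40-17:15, 17:25-19:25.
Idris ∩ Kavya ∩ Beatriz: 14:25-17:15, 17:25-19:25.
Idris ∩ Kavya ∩ Beatriz ∩ Gabriel: 14:30-17:15, 17:25-19:25.
The first common window of at least 90 minutes is 14:30-17:15, so the earliest start is 14:30.

14:30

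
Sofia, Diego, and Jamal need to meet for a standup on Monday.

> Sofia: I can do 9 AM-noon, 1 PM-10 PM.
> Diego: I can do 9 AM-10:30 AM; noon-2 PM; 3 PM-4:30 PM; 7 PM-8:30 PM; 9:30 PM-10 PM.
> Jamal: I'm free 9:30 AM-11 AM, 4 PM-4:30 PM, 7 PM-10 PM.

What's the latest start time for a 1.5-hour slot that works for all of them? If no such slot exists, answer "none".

Sofia ∩ Diego: 09:00-10:30, 13:00-14:00, 15:00-16:30, 19:00-20:30, 21:30-22:00.
Sofia ∩ Diego ∩ Jamal: 09:30-10:30, 16:00-16:30, 19:00-20:30, 21:30-22:00.
The last common window of at least 90 minutes is 19:00-20:30; a 90-minute meeting can start as late as 19:00 and still end by 20:30.

19:00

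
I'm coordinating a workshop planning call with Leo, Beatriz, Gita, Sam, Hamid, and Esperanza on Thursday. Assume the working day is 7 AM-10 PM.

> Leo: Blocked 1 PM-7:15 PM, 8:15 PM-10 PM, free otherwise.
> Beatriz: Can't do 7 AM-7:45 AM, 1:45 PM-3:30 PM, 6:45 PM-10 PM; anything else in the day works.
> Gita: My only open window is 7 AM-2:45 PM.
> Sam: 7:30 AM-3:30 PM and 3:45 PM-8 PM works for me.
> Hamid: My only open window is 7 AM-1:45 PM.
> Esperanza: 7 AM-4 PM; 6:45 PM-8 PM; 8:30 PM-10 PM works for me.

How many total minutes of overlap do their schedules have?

315

Leo free: 07:00-13:00, 19:15-20:15 (invert busy blocks within the working day).
Beatriz free: 07:45-13:45, 15:30-18:45 (invert busy blocks within the working day).
Gita free: 07:00-14:45.
Sam free: 07:30-15:30, 15:45-20:00.
Hamid free: 07:00-13:45.
Esperanza free: 07:00-16:00, 18:45-20:00, 20:30-22:00.
Leo ∩ Beatriz: 07:45-13:00.
Leo ∩ Beatriz ∩ Gita: 07:45-13:00.
Leo ∩ Beatriz ∩ Gita ∩ Sam: 07:45-13:00.
Leo ∩ Beatriz ∩ Gita ∩ Sam ∩ Hamid: 07:45-13:00.
Leo ∩ Beatriz ∩ Gita ∩ Sam ∩ Hamid ∩ Esperanza: 07:45-13:00.
That's a single block of 315 minutes.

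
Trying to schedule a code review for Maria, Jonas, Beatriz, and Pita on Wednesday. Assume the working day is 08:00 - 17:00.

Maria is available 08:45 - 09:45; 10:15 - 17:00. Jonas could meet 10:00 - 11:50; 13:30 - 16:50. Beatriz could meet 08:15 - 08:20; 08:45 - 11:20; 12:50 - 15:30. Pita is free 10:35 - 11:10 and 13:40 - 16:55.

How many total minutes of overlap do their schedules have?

145

Maria ∩ Jonas: 10:15-11:50, 13:30-16:50.
Maria ∩ Jonas ∩ Beatriz: 10:15-11:20, 13:30-15:30.
Maria ∩ Jonas ∩ Beatriz ∩ Pita: 10:35-11:10, 13:40-15:30.
Summing the common windows: 35 + 110 = 145 minutes.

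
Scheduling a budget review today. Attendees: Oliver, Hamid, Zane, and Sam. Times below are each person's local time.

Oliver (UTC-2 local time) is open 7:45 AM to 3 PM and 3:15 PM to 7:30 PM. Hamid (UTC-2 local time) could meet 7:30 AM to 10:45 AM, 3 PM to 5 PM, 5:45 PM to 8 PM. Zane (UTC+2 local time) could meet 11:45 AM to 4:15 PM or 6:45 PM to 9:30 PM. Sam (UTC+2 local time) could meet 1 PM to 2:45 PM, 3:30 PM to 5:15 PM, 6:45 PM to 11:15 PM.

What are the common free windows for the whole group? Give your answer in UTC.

Oliver in UTC: 09:45-17:00, 17:15-21:30 (add 2h to convert from UTC-2).
Hamid in UTC: 09:30-12:45, 17:00-19:00, 19:45-22:00 (add 2h to convert from UTC-2).
Zane in UTC: 09:45-14:15, 16:45-19:30 (subtract 2h to convert from UTC+2).
Sam in UTC: 11:00-12:45, 13:30-15:15, 16:45-21:15 (subtract 2h to convert from UTC+2).
Oliver ∩ Hamid: 09:45-12:45, 17:15-19:00, 19:45-21:30.
Oliver ∩ Hamid ∩ Zane: 09:45-12:45, 17:15-19:00.
Oliver ∩ Hamid ∩ Zane ∩ Sam: 11:00-12:45, 17:15-19:00.

11:00-12:45, 17:15-19:00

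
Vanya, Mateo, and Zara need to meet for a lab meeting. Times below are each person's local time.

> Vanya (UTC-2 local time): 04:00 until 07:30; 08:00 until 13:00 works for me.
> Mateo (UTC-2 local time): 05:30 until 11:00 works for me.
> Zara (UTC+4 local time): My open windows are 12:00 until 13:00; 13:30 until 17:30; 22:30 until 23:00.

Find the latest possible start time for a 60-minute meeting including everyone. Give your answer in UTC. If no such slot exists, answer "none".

Vanya in UTC: 06:00-09:30, 10:00-15:00 (add 2h to convert from UTC-2).
Mateo in UTC: 07:30-13:00 (add 2h to convert from UTC-2).
Zara in UTC: 08:00-09:00, 09:30-13:30, 18:30-19:00 (subtract 4h to convert from UTC+4).
Vanya ∩ Mateo: 07:30-09:30, 10:00-13:00.
Vanya ∩ Mateo ∩ Zara: 08:00-09:00, 10:00-13:00.
Those are the intersection windows.
The last common window of at least 60 minutes is 10:00-13:00; a 60-minute meeting can start as late as 12:00 and still end by 13:00.

12:00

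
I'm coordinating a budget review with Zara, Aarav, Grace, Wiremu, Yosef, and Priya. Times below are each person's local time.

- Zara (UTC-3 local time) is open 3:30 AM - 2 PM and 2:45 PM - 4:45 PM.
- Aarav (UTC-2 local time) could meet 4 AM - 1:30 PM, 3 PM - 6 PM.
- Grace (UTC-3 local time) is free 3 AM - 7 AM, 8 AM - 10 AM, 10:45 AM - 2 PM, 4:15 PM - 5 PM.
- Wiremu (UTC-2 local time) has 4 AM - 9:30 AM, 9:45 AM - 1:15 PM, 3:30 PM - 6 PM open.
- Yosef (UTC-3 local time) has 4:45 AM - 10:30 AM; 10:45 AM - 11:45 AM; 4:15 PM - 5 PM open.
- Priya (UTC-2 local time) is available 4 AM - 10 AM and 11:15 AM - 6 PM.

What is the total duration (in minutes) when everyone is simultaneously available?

Zara in UTC: 06:30-17:00, 17:45-19:45 (add 3h to convert from UTC-3).
Aarav in UTC: 06:00-15:30, 17:00-20:00 (add 2h to convert from UTC-2).
Grace in UTC: 06:00-10:00, 11:00-13:00, 13:45-17:00, 19:15-20:00 (add 3h to convert from UTC-3).
Wiremu in UTC: 06:00-11:30, 11:45-15:15, 17:30-20:00 (add 2h to convert from UTC-2).
Yosef in UTC: 07:45-13:30, 13:45-14:45, 19:15-20:00 (add 3h to convert from UTC-3).
Priya in UTC: 06:00-12:00, 13:15-20:00 (add 2h to convert from UTC-2).
Zara ∩ Aarav: 06:30-15:30, 17:45-19:45.
Zara ∩ Aarav ∩ Grace: 06:30-10:00, 11:00-13:00, 13:45-15:30, 19:15-19:45.
Zara ∩ Aarav ∩ Grace ∩ Wiremu: 06:30-10:00, 11:00-11:30, 11:45-13:00, 13:45-15:15, 19:15-19:45.
Zara ∩ Aarav ∩ Grace ∩ Wiremu ∩ Yosef: 07:45-10:00, 11:00-11:30, 11:45-13:00, 13:45-14:45, 19:15-19:45.
Zara ∩ Aarav ∩ Grace ∩ Wiremu ∩ Yosef ∩ Priya: 07:45-10:00, 11:00-11:30, 11:45-12:00, 13:45-14:45, 19:15-19:45.
So the common availability across everyone is 07:45-10:00, 11:00-11:30, 11:45-12:00, 13:45-14:45, 19:15-19:45.
Summing the common windows: 135 + 30 + 15 + 60 + 30 = 270 minutes.

270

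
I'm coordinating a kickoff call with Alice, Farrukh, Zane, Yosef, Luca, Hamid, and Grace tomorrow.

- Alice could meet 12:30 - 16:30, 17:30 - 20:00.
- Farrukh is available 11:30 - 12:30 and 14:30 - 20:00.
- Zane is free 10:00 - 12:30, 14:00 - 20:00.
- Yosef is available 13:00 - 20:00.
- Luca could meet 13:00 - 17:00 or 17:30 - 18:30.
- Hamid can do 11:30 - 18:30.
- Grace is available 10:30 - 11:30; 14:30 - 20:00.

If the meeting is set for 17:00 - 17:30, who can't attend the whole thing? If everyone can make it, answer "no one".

Alice: not fully free for 17:00-17:30. Farrukh: free for 17:00-17:30. Zane: free for 17:00-17:30. Yosef: free for 17:00-17:30. Luca: not fully free for 17:00-17:30. Hamid: free for 17:00-17:30. Grace: free for 17:00-17:30.

Alice, Luca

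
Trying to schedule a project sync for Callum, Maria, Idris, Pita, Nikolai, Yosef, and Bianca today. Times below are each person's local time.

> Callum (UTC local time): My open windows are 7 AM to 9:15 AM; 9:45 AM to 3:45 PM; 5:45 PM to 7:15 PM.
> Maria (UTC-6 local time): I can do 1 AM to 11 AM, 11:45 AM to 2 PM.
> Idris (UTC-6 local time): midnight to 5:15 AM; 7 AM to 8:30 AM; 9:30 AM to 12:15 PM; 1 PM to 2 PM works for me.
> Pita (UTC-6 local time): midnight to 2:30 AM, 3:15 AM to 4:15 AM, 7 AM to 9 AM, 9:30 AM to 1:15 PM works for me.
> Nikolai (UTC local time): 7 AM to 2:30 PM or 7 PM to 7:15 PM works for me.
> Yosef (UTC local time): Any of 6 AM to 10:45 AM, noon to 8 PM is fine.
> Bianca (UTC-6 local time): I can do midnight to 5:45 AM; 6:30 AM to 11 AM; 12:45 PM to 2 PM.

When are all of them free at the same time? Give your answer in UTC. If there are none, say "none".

Callum in UTC: 07:00-09:15, 09:45-15:45, 17:45-19:15.
Maria in UTC: 07:00-17:00, 17:45-20:00 (add 6h to convert from UTC-6).
Idris in UTC: 06:00-11:15, 13:00-14:30, 15:30-18:15, 19:00-20:00 (add 6h to convert from UTC-6).
Pita in UTC: 06:00-08:30, 09:15-10:15, 13:00-15:00, 15:30-19:15 (add 6h to convert from UTC-6).
Nikolai in UTC: 07:00-14:30, 19:00-19:15.
Yosef in UTC: 06:00-10:45, 12:00-20:00.
Bianca in UTC: 06:00-11:45, 12:30-17:00, 18:45-20:00 (add 6h to convert from UTC-6).
Callum ∩ Maria: 07:00-09:15, 09:45-15:45, 17:45-19:15.
Callum ∩ Maria ∩ Idris: 07:00-09:15, 09:45-11:15, 13:00-14:30, 15:30-15:45, 17:45-18:15, 19:00-19:15.
Callum ∩ Maria ∩ Idris ∩ Pita: 07:00-08:30, 09:45-10:15, 13:00-14:30, 15:30-15:45, 17:45-18:15, 19:00-19:15.
Callum ∩ Maria ∩ Idris ∩ Pita ∩ Nikolai: 07:00-08:30, 09:45-10:15, 13:00-14:30, 19:00-19:15.
Callum ∩ Maria ∩ Idris ∩ Pita ∩ Nikolai ∩ Yosef: 07:00-08:30, 09:45-10:15, 13:00-14:30, 19:00-19:15.
Callum ∩ Maria ∩ Idris ∩ Pita ∩ Nikolai ∩ Yosef ∩ Bianca: 07:00-08:30, 09:45-10:15, 13:00-14:30, 19:00-19:15.

07:00-08:30, 09:45-10:15, 13:00-14:30, 19:00-19:15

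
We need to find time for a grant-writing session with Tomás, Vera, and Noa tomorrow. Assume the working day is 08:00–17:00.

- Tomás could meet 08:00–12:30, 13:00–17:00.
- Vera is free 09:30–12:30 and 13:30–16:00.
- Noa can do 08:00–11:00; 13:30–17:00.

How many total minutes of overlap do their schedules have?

240

Tomás ∩ Vera: 09:30-12:30, 13:30-16:00.
Tomás ∩ Vera ∩ Noa: 09:30-11:00, 13:30-16:00.
Those are the intersection windows.
Summing the common windows: 90 + 150 = 240 minutes.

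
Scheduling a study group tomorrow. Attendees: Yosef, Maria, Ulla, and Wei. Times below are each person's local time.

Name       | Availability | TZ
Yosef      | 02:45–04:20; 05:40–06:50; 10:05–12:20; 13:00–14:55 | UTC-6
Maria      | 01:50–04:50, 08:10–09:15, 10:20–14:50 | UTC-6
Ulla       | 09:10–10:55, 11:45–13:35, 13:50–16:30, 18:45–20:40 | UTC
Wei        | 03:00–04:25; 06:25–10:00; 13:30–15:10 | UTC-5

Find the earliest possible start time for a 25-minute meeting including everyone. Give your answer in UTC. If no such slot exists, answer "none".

19:00

Yosef in UTC: 08:45-10:20, 11:40-12:50, 16:05-18:20, 19:00-20:55 (add 6h to convert from UTC-6).
Maria in UTC: 07:50-10:50, 14:10-15:15, 16:20-20:50 (add 6h to convert from UTC-6).
Ulla in UTC: 09:10-10:55, 11:45-13:35, 13:50-16:30, 18:45-20:40.
Wei in UTC: 08:00-09:25, 11:25-15:00, 18:30-20:10 (add 5h to convert from UTC-5).
Yosef ∩ Maria: 08:45-10:20, 16:20-18:20, 19:00-20:50.
Yosef ∩ Maria ∩ Ulla: 09:10-10:20, 16:20-16:30, 19:00-20:40.
Yosef ∩ Maria ∩ Ulla ∩ Wei: 09:10-09:25, 19:00-20:10.
The first common window of at least 25 minutes is 19:00-20:10, so the earliest start is 19:00.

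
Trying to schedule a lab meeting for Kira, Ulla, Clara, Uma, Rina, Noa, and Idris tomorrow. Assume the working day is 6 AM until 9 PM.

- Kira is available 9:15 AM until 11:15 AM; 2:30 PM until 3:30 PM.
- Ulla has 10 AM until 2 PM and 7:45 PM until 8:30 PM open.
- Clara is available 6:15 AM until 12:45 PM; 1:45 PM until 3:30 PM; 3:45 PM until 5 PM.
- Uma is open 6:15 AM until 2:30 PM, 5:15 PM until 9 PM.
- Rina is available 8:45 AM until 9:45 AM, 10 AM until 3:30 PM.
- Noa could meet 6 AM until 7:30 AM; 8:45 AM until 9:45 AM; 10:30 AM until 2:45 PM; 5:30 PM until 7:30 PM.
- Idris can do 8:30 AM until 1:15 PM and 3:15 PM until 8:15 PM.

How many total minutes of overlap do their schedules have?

45

Kira ∩ Ulla: 10:00-11:15.
Kira ∩ Ulla ∩ Clara: 10:00-11:15.
Kira ∩ Ulla ∩ Clara ∩ Uma: 10:00-11:15.
Kira ∩ Ulla ∩ Clara ∩ Uma ∩ Rina: 10:00-11:15.
Kira ∩ Ulla ∩ Clara ∩ Uma ∩ Rina ∩ Noa: 10:30-11:15.
Kira ∩ Ulla ∩ Clara ∩ Uma ∩ Rina ∩ Noa ∩ Idris: 10:30-11:15.
That's a single block of 45 minutes.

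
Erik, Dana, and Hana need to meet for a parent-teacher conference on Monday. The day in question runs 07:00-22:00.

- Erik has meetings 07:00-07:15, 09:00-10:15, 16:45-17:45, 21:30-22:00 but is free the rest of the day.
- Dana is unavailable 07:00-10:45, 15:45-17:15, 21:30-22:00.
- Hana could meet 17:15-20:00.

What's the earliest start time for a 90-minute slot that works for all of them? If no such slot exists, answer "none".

Erik free: 07:15-09:00, 10:15-16:45, 17:45-21:30 (invert busy blocks within the working day).
Dana free: 10:45-15:45, 17:15-21:30 (invert busy blocks within the working day).
Hana free: 17:15-20:00.
Erik ∩ Dana: 10:45-15:45, 17:45-21:30.
Erik ∩ Dana ∩ Hana: 17:45-20:00.
The first common window of at least 90 minutes is 17:45-20:00, so the earliest start is 17:45.

17:45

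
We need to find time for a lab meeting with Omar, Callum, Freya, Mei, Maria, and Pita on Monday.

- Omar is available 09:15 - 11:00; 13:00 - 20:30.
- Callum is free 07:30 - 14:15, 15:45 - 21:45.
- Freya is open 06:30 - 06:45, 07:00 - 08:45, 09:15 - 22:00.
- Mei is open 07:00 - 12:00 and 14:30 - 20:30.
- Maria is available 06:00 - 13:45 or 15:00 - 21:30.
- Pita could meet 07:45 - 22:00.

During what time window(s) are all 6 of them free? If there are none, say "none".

Omar ∩ Callum: 09:15-11:00, 13:00-14:15, 15:45-20:30.
Omar ∩ Callum ∩ Freya: 09:15-11:00, 13:00-14:15, 15:45-20:30.
Omar ∩ Callum ∩ Freya ∩ Mei: 09:15-11:00, 15:45-20:30.
Omar ∩ Callum ∩ Freya ∩ Mei ∩ Maria: 09:15-11:00, 15:45-20:30.
Omar ∩ Callum ∩ Freya ∩ Mei ∩ Maria ∩ Pita: 09:15-11:00, 15:45-20:30.

09:15-11:00, 15:45-20:30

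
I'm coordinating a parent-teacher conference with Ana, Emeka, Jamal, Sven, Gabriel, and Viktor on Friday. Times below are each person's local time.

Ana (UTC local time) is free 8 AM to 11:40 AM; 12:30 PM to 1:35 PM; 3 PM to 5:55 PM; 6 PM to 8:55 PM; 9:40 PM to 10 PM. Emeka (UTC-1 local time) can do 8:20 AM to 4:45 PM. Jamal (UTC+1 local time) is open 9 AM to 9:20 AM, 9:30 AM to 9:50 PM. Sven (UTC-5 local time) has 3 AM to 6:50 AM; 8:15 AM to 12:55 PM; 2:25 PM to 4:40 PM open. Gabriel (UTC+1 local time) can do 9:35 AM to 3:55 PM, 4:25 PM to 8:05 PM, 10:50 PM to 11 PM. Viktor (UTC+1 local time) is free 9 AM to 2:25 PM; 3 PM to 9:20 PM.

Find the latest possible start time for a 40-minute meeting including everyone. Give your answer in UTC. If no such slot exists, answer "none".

Ana in UTC: 08:00-11:40, 12:30-13:35, 15:00-17:55, 18:00-20:55, 21:40-22:00.
Emeka in UTC: 09:20-17:45 (add 1h to convert from UTC-1).
Jamal in UTC: 08:00-08:20, 08:30-20:50 (subtract 1h to convert from UTC+1).
Sven in UTC: 08:00-11:50, 13:15-17:55, 19:25-21:40 (add 5h to convert from UTC-5).
Gabriel in UTC: 08:35-14:55, 15:25-19:05, 21:50-22:00 (subtract 1h to convert from UTC+1).
Viktor in UTC: 08:00-13:25, 14:00-20:20 (subtract 1h to convert from UTC+1).
Ana ∩ Emeka: 09:20-11:40, 12:30-13:35, 15:00-17:45.
Ana ∩ Emeka ∩ Jamal: 09:20-11:40, 12:30-13:35, 15:00-17:45.
Ana ∩ Emeka ∩ Jamal ∩ Sven: 09:20-11:40, 13:15-13:35, 15:00-17:45.
Ana ∩ Emeka ∩ Jamal ∩ Sven ∩ Gabriel: 09:20-11:40, 13:15-13:35, 15:25-17:45.
Ana ∩ Emeka ∩ Jamal ∩ Sven ∩ Gabriel ∩ Viktor: 09:20-11:40, 13:15-13:25, 15:25-17:45.
The last common window of at least 40 minutes is 15:25-17:45; a 40-minute meeting can start as late as 17:05 and still end by 17:45.

17:05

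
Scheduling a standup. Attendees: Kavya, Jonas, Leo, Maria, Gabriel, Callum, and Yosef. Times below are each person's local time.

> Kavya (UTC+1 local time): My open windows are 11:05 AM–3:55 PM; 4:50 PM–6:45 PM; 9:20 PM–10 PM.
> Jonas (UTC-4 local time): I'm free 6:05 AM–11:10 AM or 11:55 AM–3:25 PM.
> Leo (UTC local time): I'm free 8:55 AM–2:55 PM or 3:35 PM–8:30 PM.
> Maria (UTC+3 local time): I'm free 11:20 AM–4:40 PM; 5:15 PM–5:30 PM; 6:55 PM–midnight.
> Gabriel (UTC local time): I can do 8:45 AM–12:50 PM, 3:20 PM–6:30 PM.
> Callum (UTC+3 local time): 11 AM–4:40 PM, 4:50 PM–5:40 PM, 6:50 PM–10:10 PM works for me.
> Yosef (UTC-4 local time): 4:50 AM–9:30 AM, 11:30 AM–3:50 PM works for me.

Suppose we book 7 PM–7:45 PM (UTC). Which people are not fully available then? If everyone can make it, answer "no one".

Kavya in UTC: 10:05-14:55, 15:50-17:45, 20:20-21:00 (subtract 1h to convert from UTC+1).
Jonas in UTC: 10:05-15:10, 15:55-19:25 (add 4h to convert from UTC-4).
Leo in UTC: 08:55-14:55, 15:35-20:30.
Maria in UTC: 08:20-13:40, 14:15-14:30, 15:55-21:00 (subtract 3h to convert from UTC+3).
Gabriel in UTC: 08:45-12:50, 15:20-18:30.
Callum in UTC: 08:00-13:40, 13:50-14:40, 15:50-19:10 (subtract 3h to convert from UTC+3).
Yosef in UTC: 08:50-13:30, 15:30-19:50 (add 4h to convert from UTC-4).
Kavya: not fully free for 19:00-19:45. Jonas: not fully free for 19:00-19:45. Leo: free for 19:00-19:45. Maria: free for 19:00-19:45. Gabriel: not fully free for 19:00-19:45. Callum: not fully free for 19:00-19:45. Yosef: free for 19:00-19:45.

Callum, Gabriel, Jonas, Kavya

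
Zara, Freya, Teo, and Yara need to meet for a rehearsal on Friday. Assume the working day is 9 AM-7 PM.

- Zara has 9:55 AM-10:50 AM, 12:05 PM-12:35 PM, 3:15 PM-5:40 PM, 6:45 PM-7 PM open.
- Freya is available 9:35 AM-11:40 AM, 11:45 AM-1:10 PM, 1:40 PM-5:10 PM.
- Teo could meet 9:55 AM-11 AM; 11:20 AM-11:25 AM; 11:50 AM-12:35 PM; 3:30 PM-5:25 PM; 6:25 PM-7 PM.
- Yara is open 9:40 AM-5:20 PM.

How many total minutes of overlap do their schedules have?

185

Zara ∩ Freya: 09:55-10:50, 12:05-12:35, 15:15-17:10.
Zara ∩ Freya ∩ Teo: 09:55-10:50, 12:05-12:35, 15:30-17:10.
Zara ∩ Freya ∩ Teo ∩ Yara: 09:55-10:50, 12:05-12:35, 15:30-17:10.
Those are the intersection windows.
Summing the common windows: 55 + 30 + 100 = 185 minutes.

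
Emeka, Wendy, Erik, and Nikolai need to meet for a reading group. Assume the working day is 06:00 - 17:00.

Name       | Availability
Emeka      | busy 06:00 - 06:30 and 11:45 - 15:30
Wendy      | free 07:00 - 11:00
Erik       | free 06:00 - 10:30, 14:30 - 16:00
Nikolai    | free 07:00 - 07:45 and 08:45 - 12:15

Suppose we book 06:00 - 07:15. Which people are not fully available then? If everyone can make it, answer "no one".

Emeka, Nikolai, Wendy

Emeka free: 06:30-11:45, 15:30-17:00 (invert busy blocks within the working day).
Wendy free: 07:00-11:00.
Erik free: 06:00-10:30, 14:30-16:00.
Nikolai free: 07:00-07:45, 08:45-12:15.
Emeka: not fully free for 06:00-07:15. Wendy: not fully free for 06:00-07:15. Erik: free for 06:00-07:15. Nikolai: not fully free for 06:00-07:15.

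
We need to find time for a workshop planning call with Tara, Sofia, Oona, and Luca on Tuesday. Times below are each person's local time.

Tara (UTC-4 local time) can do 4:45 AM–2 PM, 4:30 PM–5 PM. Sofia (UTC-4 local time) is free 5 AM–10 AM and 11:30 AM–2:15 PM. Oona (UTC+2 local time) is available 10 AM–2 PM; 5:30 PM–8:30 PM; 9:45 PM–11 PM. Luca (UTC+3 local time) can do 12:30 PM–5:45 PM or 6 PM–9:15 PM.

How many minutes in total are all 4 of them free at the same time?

Tara in UTC: 08:45-18:00, 20:30-21:00 (add 4h to convert from UTC-4).
Sofia in UTC: 09:00-14:00, 15:30-18:15 (add 4h to convert from UTC-4).
Oona in UTC: 08:00-12:00, 15:30-18:30, 19:45-21:00 (subtract 2h to convert from UTC+2).
Luca in UTC: 09:30-14:45, 15:00-18:15 (subtract 3h to convert from UTC+3).
Tara ∩ Sofia: 09:00-14:00, 15:30-18:00.
Tara ∩ Sofia ∩ Oona: 09:00-12:00, 15:30-18:00.
Tara ∩ Sofia ∩ Oona ∩ Luca: 09:30-12:00, 15:30-18:00.
Summing the common windows: 150 + 150 = 300 minutes.

300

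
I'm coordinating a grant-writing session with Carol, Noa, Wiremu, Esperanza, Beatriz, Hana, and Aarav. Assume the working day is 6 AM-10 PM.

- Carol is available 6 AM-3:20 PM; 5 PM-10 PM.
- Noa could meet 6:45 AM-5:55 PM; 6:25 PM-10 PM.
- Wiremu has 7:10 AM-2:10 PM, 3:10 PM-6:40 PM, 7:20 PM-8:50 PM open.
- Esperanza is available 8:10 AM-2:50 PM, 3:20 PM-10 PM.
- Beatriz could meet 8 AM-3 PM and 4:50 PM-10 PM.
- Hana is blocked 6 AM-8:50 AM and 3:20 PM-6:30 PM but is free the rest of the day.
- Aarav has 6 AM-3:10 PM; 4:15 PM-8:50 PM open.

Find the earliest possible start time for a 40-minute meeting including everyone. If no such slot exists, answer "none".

08:50

Carol free: 06:00-15:20, 17:00-22:00.
Noa free: 06:45-17:55, 18:25-22:00.
Wiremu free: 07:10-14:10, 15:10-18:40, 19:20-20:50.
Esperanza free: 08:10-14:50, 15:20-22:00.
Beatriz free: 08:00-15:00, 16:50-22:00.
Hana free: 08:50-15:20, 18:30-22:00 (invert busy blocks within the working day).
Aarav free: 06:00-15:10, 16:15-20:50.
Carol ∩ Noa: 06:45-15:20, 17:00-17:55, 18:25-22:00.
Carol ∩ Noa ∩ Wiremu: 07:10-14:10, 15:10-15:20, 17:00-17:55, 18:25-18:40, 19:20-20:50.
Carol ∩ Noa ∩ Wiremu ∩ Esperanza: 08:10-14:10, 17:00-17:55, 18:25-18:40, 19:20-20:50.
Carol ∩ Noa ∩ Wiremu ∩ Esperanza ∩ Beatriz: 08:10-14:10, 17:00-17:55, 18:25-18:40, 19:20-20:50.
Carol ∩ Noa ∩ Wiremu ∩ Esperanza ∩ Beatriz ∩ Hana: 08:50-14:10, 18:30-18:40, 19:20-20:50.
Carol ∩ Noa ∩ Wiremu ∩ Esperanza ∩ Beatriz ∩ Hana ∩ Aarav: 08:50-14:10, 18:30-18:40, 19:20-20:50.
The first common window of at least 40 minutes is 08:50-14:10, so the earliest start is 08:50.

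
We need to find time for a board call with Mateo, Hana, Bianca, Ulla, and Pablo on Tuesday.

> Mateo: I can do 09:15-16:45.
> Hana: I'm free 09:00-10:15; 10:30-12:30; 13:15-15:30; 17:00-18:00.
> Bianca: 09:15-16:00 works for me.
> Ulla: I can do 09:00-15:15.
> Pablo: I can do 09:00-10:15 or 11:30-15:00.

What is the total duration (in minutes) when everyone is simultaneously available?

Mateo ∩ Hana: 09:15-10:15, 10:30-12:30, 13:15-15:30.
Mateo ∩ Hana ∩ Bianca: 09:15-10:15, 10:30-12:30, 13:15-15:30.
Mateo ∩ Hana ∩ Bianca ∩ Ulla: 09:15-10:15, 10:30-12:30, 13:15-15:15.
Mateo ∩ Hana ∩ Bianca ∩ Ulla ∩ Pablo: 09:15-10:15, 11:30-12:30, 13:15-15:00.
Summing the common windows: 60 + 60 + 105 = 225 minutes.

225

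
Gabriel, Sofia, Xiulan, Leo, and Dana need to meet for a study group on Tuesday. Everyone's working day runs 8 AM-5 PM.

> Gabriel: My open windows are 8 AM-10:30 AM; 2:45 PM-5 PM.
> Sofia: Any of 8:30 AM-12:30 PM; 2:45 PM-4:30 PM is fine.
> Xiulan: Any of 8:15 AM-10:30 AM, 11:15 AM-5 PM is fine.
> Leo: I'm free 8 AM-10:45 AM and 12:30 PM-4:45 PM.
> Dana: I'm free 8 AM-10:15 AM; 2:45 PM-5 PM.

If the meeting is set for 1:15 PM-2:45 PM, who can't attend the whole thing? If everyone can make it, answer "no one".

Gabriel: not fully free for 13:15-14:45. Sofia: not fully free for 13:15-14:45. Xiulan: free for 13:15-14:45. Leo: free for 13:15-14:45. Dana: not fully free for 13:15-14:45.

Dana, Gabriel, Sofia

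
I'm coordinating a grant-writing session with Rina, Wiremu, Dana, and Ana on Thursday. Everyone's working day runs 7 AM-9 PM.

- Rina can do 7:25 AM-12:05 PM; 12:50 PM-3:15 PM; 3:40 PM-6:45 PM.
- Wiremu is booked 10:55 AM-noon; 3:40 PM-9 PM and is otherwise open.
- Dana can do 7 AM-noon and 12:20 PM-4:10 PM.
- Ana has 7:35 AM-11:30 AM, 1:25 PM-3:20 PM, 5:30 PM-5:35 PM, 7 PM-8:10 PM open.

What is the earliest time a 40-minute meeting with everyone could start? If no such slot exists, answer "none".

07:35

Rina free: 07:25-12:05, 12:50-15:15, 15:40-18:45.
Wiremu free: 07:00-10:55, 12:00-15:40 (invert busy blocks within the working day).
Dana free: 07:00-12:00, 12:20-16:10.
Ana free: 07:35-11:30, 13:25-15:20, 17:30-17:35, 19:00-20:10.
Rina ∩ Wiremu: 07:25-10:55, 12:00-12:05, 12:50-15:15.
Rina ∩ Wiremu ∩ Dana: 07:25-10:55, 12:50-15:15.
Rina ∩ Wiremu ∩ Dana ∩ Ana: 07:35-10:55, 13:25-15:15.
The first common window of at least 40 minutes is 07:35-10:55, so the earliest start is 07:35.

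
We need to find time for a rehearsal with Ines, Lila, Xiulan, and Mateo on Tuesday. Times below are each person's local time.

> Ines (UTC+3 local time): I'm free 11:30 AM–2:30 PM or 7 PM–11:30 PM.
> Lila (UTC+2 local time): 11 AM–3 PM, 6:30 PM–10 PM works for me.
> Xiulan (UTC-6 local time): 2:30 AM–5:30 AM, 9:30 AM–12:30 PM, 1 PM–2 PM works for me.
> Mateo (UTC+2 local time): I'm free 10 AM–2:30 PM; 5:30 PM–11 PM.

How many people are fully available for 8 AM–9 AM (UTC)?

Ines in UTC: 08:30-11:30, 16:00-20:30 (subtract 3h to convert from UTC+3).
Lila in UTC: 09:00-13:00, 16:30-20:00 (subtract 2h to convert from UTC+2).
Xiulan in UTC: 08:30-11:30, 15:30-18:30, 19:00-20:00 (add 6h to convert from UTC-6).
Mateo in UTC: 08:00-12:30, 15:30-21:00 (subtract 2h to convert from UTC+2).
Mateo can make the full 08:00-09:00 slot — that's 1.

1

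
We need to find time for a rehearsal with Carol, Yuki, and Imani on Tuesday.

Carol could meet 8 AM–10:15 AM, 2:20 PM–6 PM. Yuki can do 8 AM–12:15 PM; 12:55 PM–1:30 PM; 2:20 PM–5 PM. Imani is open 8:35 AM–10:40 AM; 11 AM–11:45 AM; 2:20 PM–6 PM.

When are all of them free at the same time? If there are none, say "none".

08:35-10:15, 14:20-17:00

Carol ∩ Yuki: 08:00-10:15, 14:20-17:00.
Carol ∩ Yuki ∩ Imani: 08:35-10:15, 14:20-17:00.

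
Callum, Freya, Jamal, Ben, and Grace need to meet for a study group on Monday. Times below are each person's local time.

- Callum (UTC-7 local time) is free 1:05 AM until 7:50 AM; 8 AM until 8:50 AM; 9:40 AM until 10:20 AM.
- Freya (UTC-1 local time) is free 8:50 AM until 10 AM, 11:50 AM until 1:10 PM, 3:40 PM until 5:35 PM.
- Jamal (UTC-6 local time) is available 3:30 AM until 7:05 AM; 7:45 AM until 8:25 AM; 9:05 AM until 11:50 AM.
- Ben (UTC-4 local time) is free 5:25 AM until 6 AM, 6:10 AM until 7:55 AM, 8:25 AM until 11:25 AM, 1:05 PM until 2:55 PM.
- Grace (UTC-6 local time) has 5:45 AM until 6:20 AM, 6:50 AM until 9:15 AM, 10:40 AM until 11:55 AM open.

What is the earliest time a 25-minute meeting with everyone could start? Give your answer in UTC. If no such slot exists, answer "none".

13:45

Callum in UTC: 08:05-14:50, 15:00-15:50, 16:40-17:20 (add 7h to convert from UTC-7).
Freya in UTC: 09:50-11:00, 12:50-14:10, 16:40-18:35 (add 1h to convert from UTC-1).
Jamal in UTC: 09:30-13:05, 13:45-14:25, 15:05-17:50 (add 6h to convert from UTC-6).
Ben in UTC: 09:25-10:00, 10:10-11:55, 12:25-15:25, 17:05-18:55 (add 4h to convert from UTC-4).
Grace in UTC: 11:45-12:20, 12:50-15:15, 16:40-17:55 (add 6h to convert from UTC-6).
Callum ∩ Freya: 09:50-11:00, 12:50-14:10, 16:40-17:20.
Callum ∩ Freya ∩ Jamal: 09:50-11:00, 12:50-13:05, 13:45-14:10, 16:40-17:20.
Callum ∩ Freya ∩ Jamal ∩ Ben: 09:50-10:00, 10:10-11:00, 12:50-13:05, 13:45-14:10, 17:05-17:20.
Callum ∩ Freya ∩ Jamal ∩ Ben ∩ Grace: 12:50-13:05, 13:45-14:10, 17:05-17:20.
The first common window of at least 25 minutes is 13:45-14:10, so the earliest start is 13:45.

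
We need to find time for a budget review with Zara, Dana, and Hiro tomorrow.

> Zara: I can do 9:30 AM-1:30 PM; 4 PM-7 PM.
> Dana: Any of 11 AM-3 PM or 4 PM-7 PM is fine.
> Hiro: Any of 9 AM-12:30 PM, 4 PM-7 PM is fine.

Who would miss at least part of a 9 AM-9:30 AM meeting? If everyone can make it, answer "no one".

Dana, Zara

Zara: not fully free for 09:00-09:30. Dana: not fully free for 09:00-09:30. Hiro: free for 09:00-09:30.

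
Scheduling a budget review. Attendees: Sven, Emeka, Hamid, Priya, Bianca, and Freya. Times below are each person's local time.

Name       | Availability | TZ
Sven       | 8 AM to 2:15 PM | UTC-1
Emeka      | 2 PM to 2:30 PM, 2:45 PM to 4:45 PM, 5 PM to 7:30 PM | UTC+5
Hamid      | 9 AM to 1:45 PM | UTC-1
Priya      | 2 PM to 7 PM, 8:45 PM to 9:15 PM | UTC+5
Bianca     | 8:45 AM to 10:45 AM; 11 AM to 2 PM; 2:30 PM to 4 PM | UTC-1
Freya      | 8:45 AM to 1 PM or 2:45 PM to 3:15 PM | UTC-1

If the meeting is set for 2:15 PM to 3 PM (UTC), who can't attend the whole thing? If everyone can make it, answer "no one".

Emeka, Freya, Hamid, Priya

Sven in UTC: 09:00-15:15 (add 1h to convert from UTC-1).
Emeka in UTC: 09:00-09:30, 09:45-11:45, 12:00-14:30 (subtract 5h to convert from UTC+5).
Hamid in UTC: 10:00-14:45 (add 1h to convert from UTC-1).
Priya in UTC: 09:00-14:00, 15:45-16:15 (subtract 5h to convert from UTC+5).
Bianca in UTC: 09:45-11:45, 12:00-15:00, 15:30-17:00 (add 1h to convert from UTC-1).
Freya in UTC: 09:45-14:00, 15:45-16:15 (add 1h to convert from UTC-1).
Sven: free for 14:15-15:00. Emeka: not fully free for 14:15-15:00. Hamid: not fully free for 14:15-15:00. Priya: not fully free for 14:15-15:00. Bianca: free for 14:15-15:00. Freya: not fully free for 14:15-15:00.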